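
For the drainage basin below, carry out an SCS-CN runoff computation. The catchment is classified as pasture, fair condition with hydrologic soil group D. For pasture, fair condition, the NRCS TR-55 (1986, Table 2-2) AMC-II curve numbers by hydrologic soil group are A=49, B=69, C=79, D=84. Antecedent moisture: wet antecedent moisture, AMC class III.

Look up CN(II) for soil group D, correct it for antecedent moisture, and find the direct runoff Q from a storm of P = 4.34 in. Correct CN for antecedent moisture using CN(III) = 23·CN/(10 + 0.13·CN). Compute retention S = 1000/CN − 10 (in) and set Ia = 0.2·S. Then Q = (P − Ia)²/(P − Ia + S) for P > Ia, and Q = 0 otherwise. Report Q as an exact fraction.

Q = 10162857721/2917585650 in ≈ 3.483 in

NRCS table: pasture, fair condition, soil group D → CN(II) = 84
CN(III) from CN(II)=84: (23·84)/(10 + 0.13·84) = 48300/523 ≈ 92.352
S = 1000/(48300/523) − 10 = 400/483 in ≈ 0.828 in
Initial abstraction Ia = S/5 = (400/483)/5 = 80/483 ≈ 0.166 in
P − Ia = 4.340 − 0.166 = 100811/24150 ≈ 4.174 in (> 0, runoff occurs)
Runoff Q = (P−Ia)²/(P−Ia+S) = (4.174)²/(4.174+0.828) = 10162857721/2917585650 ≈ 3.483 in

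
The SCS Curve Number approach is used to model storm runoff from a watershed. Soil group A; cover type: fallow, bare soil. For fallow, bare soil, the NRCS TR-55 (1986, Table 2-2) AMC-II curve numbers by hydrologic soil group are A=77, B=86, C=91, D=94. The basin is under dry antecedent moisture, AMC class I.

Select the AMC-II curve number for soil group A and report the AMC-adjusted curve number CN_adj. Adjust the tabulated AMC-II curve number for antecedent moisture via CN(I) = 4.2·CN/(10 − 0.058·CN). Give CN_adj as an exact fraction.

NRCS table: fallow, bare soil, soil group A → CN(II) = 77
Dry (AMC I): CN(I) = 4.2·77/(10 − 0.058·77) = (1617/5)/(2767/500) = 161700/2767 ≈ 58.439

CN_adj = 161700/2767 ≈ 58.439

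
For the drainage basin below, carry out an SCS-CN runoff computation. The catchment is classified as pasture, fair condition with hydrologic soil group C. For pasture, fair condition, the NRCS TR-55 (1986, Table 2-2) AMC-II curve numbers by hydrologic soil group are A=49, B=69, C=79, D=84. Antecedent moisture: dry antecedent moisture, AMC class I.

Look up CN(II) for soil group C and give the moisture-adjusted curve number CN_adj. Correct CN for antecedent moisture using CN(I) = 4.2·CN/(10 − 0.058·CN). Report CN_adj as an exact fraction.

CN_adj = 7900/129 ≈ 61.240

NRCS table: pasture, fair condition, soil group C → CN(II) = 79
Dry (AMC I): CN(I) = 4.2·79/(10 − 0.058·79) = (1659/5)/(2709/500) = 7900/129 ≈ 61.240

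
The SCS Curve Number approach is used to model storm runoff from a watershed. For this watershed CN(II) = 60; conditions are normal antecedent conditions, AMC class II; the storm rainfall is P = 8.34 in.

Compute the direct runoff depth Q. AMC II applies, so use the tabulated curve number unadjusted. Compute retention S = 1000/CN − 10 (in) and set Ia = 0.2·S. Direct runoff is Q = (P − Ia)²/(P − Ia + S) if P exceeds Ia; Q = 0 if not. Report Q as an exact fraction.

Average conditions: CN = 60 (no AMC adjustment).
S = 1000/60 − 10 = 20/3 in ≈ 6.667 in
Ia = 0.2·(20/3) = 4/3 in ≈ 1.333 in
P − Ia = 8.340 − 1.333 = 1051/150 ≈ 7.007 in (> 0, runoff occurs)
Q: (1051/150)² ÷ (2051/150) = 1104601/307650 in (≈ 3.590 in)

Q = 1104601/307650 in ≈ 3.590 in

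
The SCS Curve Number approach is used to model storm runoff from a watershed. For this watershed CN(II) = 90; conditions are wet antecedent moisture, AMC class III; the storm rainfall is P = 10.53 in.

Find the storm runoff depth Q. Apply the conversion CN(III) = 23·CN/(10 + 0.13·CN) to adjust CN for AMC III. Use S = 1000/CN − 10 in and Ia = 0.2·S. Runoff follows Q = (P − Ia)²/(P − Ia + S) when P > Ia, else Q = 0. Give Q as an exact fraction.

Q = 46643472841/4677599700 in ≈ 9.972 in

Adjust CN=90 to AMC III: 23·90/(10 + 0.13·90) → 2070 ÷ (217/10) = 20700/217 ≈ 95.392
Max retention: S = 1000/(20700/217) − 10 = 100/207 in (≈ 0.483 in)
Initial abstraction Ia = S/5 = (100/207)/5 = 20/207 ≈ 0.097 in
Excess rainfall: 10.530 − 0.097 = 10.433 in; P > Ia so Q > 0
Runoff Q = (P−Ia)²/(P−Ia+S) = (10.433)²/(10.433+0.483) = 46643472841/4677599700 ≈ 9.972 in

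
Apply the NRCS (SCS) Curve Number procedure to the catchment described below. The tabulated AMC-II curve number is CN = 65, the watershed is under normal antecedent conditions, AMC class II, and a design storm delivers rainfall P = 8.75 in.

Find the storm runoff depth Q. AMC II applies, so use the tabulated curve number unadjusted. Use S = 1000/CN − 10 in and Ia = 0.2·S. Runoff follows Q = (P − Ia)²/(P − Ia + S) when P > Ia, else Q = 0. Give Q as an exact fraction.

Average conditions: CN = 65 (no AMC adjustment).
Retention S: 1000/CN − 10 with CN=65.000 → S = 70/13 ≈ 5.385 in
Ia = 0.2S: 0.2·5.385 = 1.077 in (exactly 14/13)
Since P=8.750 > Ia=1.077: effective rainfall P−Ia = 399/52 in
Q: (399/52)² ÷ (679/52) = 22743/5044 in (≈ 4.509 in)

Q = 22743/5044 in ≈ 4.509 in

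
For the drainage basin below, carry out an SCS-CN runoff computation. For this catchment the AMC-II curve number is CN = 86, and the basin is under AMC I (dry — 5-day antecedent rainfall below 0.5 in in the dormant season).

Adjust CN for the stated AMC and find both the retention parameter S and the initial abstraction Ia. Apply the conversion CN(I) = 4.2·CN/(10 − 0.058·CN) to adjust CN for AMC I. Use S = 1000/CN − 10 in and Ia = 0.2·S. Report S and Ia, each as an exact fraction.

S = 500/129 in ≈ 3.876 in; Ia = 100/129 in ≈ 0.775 in

Adjust CN=86 to AMC I: 4.2·86/(10 − 0.058·86) → (1806/5) ÷ (1253/250) = 12900/179 ≈ 72.067
Retention S: 1000/CN − 10 with CN=72.067 → S = 500/129 ≈ 3.876 in
Initial abstraction Ia = S/5 = (500/129)/5 = 100/129 ≈ 0.775 in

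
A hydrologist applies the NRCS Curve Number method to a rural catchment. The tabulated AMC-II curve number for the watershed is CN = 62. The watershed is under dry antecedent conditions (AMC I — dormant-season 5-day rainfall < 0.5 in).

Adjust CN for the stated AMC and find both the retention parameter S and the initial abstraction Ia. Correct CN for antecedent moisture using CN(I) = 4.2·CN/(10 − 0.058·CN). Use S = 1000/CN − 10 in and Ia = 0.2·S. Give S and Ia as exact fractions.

S = 9500/651 in ≈ 14.593 in; Ia = 1900/651 in ≈ 2.919 in

CN(I) from CN(II)=62: (4.2·62)/(10 − 0.058·62) = 65100/1601 ≈ 40.662
Max retention: S = 1000/(65100/1601) − 10 = 9500/651 in (≈ 14.593 in)
Initial abstraction Ia = S/5 = (9500/651)/5 = 1900/651 ≈ 2.919 in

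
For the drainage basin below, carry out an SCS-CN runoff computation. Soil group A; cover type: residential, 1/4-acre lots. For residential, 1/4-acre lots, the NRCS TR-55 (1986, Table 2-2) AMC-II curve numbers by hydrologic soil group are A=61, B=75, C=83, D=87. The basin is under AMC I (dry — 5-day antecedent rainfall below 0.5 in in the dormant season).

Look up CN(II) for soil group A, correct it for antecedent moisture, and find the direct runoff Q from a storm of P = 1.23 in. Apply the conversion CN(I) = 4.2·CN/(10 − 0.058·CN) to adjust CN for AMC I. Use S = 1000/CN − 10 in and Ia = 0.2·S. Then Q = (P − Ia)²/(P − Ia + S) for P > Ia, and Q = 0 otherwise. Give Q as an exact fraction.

NRCS table: residential, 1/4-acre lots, soil group A → CN(II) = 61
CN(I) from CN(II)=61: (4.2·61)/(10 − 0.058·61) = 42700/1077 ≈ 39.647
Max retention: S = 1000/(42700/1077) − 10 = 6500/427 in (≈ 15.222 in)
Ia = 0.2S: 0.2·15.222 = 3.044 in (exactly 1300/427)
P = 1.230 ≤ Ia = 3.044 in: entire storm abstracted, Q = 0.

Q = 0 in ≈ 0.000 in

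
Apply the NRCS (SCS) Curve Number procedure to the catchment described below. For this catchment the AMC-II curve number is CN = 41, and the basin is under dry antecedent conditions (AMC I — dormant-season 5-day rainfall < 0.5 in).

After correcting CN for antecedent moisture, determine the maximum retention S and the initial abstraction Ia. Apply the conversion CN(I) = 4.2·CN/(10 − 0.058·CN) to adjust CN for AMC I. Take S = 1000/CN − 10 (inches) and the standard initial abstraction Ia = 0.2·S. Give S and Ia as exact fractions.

S = 29500/861 in ≈ 34.262 in; Ia = 5900/861 in ≈ 6.852 in

Dry (AMC I): CN(I) = 4.2·41/(10 − 0.058·41) = (861/5)/(3811/500) = 86100/3811 ≈ 22.592
Max retention: S = 1000/(86100/3811) − 10 = 29500/861 in (≈ 34.262 in)
Ia = 0.2·(29500/861) = 5900/861 in ≈ 6.852 in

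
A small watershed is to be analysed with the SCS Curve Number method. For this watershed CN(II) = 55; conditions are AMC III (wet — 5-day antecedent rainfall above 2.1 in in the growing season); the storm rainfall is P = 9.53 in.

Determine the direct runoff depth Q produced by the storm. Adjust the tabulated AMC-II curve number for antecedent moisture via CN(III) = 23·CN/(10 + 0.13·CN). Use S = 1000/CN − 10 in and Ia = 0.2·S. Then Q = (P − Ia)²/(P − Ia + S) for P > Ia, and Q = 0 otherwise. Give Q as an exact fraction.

Q = 49777625881/7921657700 in ≈ 6.284 in

Adjust CN=55 to AMC III: 23·55/(10 + 0.13·55) → 1265 ÷ (343/20) = 25300/343 ≈ 73.761
Retention S: 1000/CN − 10 with CN=73.761 → S = 900/253 ≈ 3.557 in
Initial abstraction Ia = S/5 = (900/253)/5 = 180/253 ≈ 0.711 in
Since P=9.530 > Ia=0.711: effective rainfall P−Ia = 223109/25300 in
Runoff Q = (P−Ia)²/(P−Ia+S) = (8.819)²/(8.819+3.557) = 49777625881/7921657700 ≈ 6.284 in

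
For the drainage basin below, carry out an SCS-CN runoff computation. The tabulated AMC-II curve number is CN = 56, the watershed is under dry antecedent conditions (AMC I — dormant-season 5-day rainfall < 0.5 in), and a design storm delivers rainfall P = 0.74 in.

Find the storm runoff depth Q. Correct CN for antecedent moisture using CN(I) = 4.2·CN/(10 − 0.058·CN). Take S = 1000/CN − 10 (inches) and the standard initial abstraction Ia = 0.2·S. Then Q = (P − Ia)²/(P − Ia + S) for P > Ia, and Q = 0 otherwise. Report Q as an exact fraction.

Dry (AMC I): CN(I) = 4.2·56/(10 − 0.058·56) = (1176/5)/(844/125) = 7350/211 ≈ 34.834
S = 1000/(7350/211) − 10 = 2750/147 in ≈ 18.707 in
Ia = 0.2·(2750/147) = 550/147 in ≈ 3.741 in
P = 0.740 ≤ Ia = 3.741 in: entire storm abstracted, Q = 0.

Q = 0 in ≈ 0.000 in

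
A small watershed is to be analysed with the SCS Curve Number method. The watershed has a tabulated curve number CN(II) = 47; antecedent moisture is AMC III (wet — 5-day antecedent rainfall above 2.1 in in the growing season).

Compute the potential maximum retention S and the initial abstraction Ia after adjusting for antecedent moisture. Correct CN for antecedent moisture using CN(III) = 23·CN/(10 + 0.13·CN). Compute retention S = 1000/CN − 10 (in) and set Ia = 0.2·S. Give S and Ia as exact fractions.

Adjust CN=47 to AMC III: 23·47/(10 + 0.13·47) → 1081 ÷ (1611/100) = 108100/1611 ≈ 67.101
Retention S: 1000/CN − 10 with CN=67.101 → S = 5300/1081 ≈ 4.903 in
Initial abstraction Ia = S/5 = (5300/1081)/5 = 1060/1081 ≈ 0.981 in

S = 5300/1081 in ≈ 4.903 in; Ia = 1060/1081 in ≈ 0.981 in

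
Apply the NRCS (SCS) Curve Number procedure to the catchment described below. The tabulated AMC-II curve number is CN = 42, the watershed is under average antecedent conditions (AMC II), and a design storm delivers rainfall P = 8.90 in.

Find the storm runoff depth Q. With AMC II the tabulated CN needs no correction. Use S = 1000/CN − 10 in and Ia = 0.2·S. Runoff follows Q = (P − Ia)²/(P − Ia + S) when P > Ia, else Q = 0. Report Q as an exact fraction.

Q = 1661521/879690 in ≈ 1.889 in

Average conditions: CN = 42 (no AMC adjustment).
S = 1000/42 − 10 = 290/21 in ≈ 13.810 in
Ia = 0.2·(290/21) = 58/21 in ≈ 2.762 in
Since P=8.900 > Ia=2.762: effective rainfall P−Ia = 1289/210 in
Runoff Q = (P−Ia)²/(P−Ia+S) = (6.138)²/(6.138+13.810) = 1661521/879690 ≈ 1.889 in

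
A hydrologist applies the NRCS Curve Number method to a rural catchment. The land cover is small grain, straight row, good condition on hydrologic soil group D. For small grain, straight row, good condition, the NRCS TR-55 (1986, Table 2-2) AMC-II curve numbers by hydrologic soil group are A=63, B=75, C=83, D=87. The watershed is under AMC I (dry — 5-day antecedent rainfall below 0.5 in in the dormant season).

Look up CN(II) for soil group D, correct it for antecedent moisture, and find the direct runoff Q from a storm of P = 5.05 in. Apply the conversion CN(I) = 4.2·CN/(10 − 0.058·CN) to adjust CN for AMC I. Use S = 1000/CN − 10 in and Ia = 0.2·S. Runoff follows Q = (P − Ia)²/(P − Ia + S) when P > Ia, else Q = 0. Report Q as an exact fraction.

NRCS table: small grain, straight row, good condition, soil group D → CN(II) = 87
CN(I) from CN(II)=87: (4.2·87)/(10 − 0.058·87) = 182700/2477 ≈ 73.759
S = 1000/(182700/2477) − 10 = 6500/1827 in ≈ 3.558 in
Ia = 0.2S: 0.2·3.558 = 0.712 in (exactly 1300/1827)
Since P=5.050 > Ia=0.712: effective rainfall P−Ia = 158527/36540 in
Runoff Q = (P−Ia)²/(P−Ia+S) = (4.338)²/(4.338+3.558) = 25130809729/10542776580 ≈ 2.384 in

Q = 25130809729/10542776580 in ≈ 2.384 in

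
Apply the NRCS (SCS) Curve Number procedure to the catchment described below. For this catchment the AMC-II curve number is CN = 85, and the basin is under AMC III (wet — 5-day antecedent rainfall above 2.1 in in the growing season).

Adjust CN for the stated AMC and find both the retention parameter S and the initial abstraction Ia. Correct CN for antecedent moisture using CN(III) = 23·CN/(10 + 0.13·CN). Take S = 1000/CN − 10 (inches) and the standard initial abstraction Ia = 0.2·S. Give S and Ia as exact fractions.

S = 300/391 in ≈ 0.767 in; Ia = 60/391 in ≈ 0.153 in

CN(III) from CN(II)=85: (23·85)/(10 + 0.13·85) = 39100/421 ≈ 92.874
S = 1000/(39100/421) − 10 = 300/391 in ≈ 0.767 in
Ia = 0.2S: 0.2·0.767 = 0.153 in (exactly 60/391)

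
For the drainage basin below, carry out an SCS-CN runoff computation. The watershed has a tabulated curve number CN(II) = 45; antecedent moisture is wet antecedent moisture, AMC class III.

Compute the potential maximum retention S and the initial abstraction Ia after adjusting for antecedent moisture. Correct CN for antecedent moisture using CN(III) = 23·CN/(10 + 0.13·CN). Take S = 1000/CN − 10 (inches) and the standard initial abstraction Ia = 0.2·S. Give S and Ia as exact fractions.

Wet (AMC III): CN(III) = 23·45/(10 + 0.13·45) = 1035/(317/20) = 20700/317 ≈ 65.300
Max retention: S = 1000/(20700/317) − 10 = 1100/207 in (≈ 5.314 in)
Ia = 0.2·(1100/207) = 220/207 in ≈ 1.063 in

S = 1100/207 in ≈ 5.314 in; Ia = 220/207 in ≈ 1.063 in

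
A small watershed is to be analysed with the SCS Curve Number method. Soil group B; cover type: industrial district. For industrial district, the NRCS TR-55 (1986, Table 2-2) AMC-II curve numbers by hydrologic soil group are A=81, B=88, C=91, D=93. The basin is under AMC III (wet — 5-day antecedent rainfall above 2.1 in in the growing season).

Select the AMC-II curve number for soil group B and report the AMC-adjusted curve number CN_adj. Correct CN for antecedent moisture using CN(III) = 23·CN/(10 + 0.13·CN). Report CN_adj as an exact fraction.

NRCS table: industrial district, soil group B → CN(II) = 88
CN(III) from CN(II)=88: (23·88)/(10 + 0.13·88) = 6325/67 ≈ 94.403

CN_adj = 6325/67 ≈ 94.403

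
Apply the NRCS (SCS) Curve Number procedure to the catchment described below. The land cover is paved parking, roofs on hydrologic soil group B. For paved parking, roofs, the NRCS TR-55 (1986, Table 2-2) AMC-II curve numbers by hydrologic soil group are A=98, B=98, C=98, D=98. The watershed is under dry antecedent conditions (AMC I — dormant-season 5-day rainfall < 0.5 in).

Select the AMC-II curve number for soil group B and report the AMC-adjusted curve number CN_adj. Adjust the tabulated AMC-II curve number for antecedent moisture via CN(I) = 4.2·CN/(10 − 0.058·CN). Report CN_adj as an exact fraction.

NRCS table: paved parking, roofs, soil group B → CN(II) = 98
Dry (AMC I): CN(I) = 4.2·98/(10 − 0.058·98) = (2058/5)/(1079/250) = 102900/1079 ≈ 95.366

CN_adj = 102900/1079 ≈ 95.366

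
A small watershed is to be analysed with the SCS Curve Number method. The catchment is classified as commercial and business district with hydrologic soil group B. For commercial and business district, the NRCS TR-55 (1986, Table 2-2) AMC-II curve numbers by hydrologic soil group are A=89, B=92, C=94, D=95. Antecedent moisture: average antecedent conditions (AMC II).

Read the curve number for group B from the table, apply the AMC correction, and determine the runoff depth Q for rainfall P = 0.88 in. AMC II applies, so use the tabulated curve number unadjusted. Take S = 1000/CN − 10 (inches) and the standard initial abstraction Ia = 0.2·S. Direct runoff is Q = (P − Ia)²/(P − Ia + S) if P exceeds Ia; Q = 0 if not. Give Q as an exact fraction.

NRCS table: commercial and business district, soil group B → CN(II) = 92
CN(II) = 92; AMC II needs no correction.
S = 1000/92 − 10 = 20/23 in ≈ 0.870 in
Ia = 0.2·(20/23) = 4/23 in ≈ 0.174 in
Excess rainfall: 0.880 − 0.174 = 0.706 in; P > Ia so Q > 0
Q = (406/575)²/((406/575) + 20/23) = (164836/330625)/(906/575) = 82418/260475 in ≈ 0.316 in

Q = 82418/260475 in ≈ 0.316 in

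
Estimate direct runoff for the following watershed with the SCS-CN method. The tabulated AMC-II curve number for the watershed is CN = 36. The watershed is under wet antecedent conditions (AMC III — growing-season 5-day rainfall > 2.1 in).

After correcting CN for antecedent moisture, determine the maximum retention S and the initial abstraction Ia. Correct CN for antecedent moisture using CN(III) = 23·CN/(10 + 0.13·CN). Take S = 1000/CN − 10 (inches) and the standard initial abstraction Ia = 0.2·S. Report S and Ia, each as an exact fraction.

Adjust CN=36 to AMC III: 23·36/(10 + 0.13·36) → 828 ÷ (367/25) = 20700/367 ≈ 56.403
Max retention: S = 1000/(20700/367) − 10 = 1600/207 in (≈ 7.729 in)
Ia = 0.2·(1600/207) = 320/207 in ≈ 1.546 in

S = 1600/207 in ≈ 7.729 in; Ia = 320/207 in ≈ 1.546 in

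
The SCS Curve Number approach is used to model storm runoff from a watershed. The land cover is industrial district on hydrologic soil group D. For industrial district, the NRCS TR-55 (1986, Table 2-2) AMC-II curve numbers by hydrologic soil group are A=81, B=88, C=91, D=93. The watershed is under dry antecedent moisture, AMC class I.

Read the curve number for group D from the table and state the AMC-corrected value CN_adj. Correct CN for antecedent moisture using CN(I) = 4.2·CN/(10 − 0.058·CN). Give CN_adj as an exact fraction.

NRCS table: industrial district, soil group D → CN(II) = 93
Adjust CN=93 to AMC I: 4.2·93/(10 − 0.058·93) → (1953/5) ÷ (2303/500) = 27900/329 ≈ 84.802

CN_adj = 27900/329 ≈ 84.802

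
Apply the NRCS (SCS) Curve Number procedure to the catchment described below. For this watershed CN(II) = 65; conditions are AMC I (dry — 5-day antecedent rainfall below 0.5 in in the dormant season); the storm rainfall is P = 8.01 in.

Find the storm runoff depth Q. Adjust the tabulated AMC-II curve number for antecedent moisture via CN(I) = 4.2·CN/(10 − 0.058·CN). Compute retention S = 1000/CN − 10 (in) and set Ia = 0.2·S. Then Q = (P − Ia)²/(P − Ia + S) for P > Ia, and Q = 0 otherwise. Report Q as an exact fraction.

Dry (AMC I): CN(I) = 4.2·65/(10 − 0.058·65) = 273/(623/100) = 3900/89 ≈ 43.820
Retention S: 1000/CN − 10 with CN=43.820 → S = 500/39 ≈ 12.821 in
Ia = 0.2S: 0.2·12.821 = 2.564 in (exactly 100/39)
Excess rainfall: 8.010 − 2.564 = 5.446 in; P > Ia so Q > 0
Q = (21239/3900)²/((21239/3900) + 500/39) = (451095121/15210000)/(71239/3900) = 451095121/277832100 in ≈ 1.624 in

Q = 451095121/277832100 in ≈ 1.624 in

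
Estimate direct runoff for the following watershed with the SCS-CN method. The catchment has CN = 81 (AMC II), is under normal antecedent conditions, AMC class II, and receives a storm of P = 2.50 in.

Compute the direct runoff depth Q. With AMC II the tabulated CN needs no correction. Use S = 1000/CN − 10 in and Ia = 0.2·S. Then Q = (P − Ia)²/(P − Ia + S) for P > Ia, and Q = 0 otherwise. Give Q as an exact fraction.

CN(II) = 81; AMC II needs no correction.
Retention S: 1000/CN − 10 with CN=81.000 → S = 190/81 ≈ 2.346 in
Ia = 0.2·(190/81) = 38/81 in ≈ 0.469 in
P − Ia = 2.500 − 0.469 = 329/162 ≈ 2.031 in (> 0, runoff occurs)
Runoff Q = (P−Ia)²/(P−Ia+S) = (2.031)²/(2.031+2.346) = 108241/114858 ≈ 0.942 in

Q = 108241/114858 in ≈ 0.942 in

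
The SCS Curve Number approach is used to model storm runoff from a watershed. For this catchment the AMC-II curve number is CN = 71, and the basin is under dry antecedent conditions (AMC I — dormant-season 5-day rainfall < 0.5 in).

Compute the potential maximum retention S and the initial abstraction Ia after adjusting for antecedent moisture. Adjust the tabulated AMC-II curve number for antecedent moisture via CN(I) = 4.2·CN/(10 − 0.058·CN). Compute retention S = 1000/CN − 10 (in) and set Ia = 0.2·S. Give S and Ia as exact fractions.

S = 14500/1491 in ≈ 9.725 in; Ia = 2900/1491 in ≈ 1.945 in

Adjust CN=71 to AMC I: 4.2·71/(10 − 0.058·71) → (1491/5) ÷ (2941/500) = 149100/2941 ≈ 50.697
S = 1000/(149100/2941) − 10 = 14500/1491 in ≈ 9.725 in
Ia = 0.2S: 0.2·9.725 = 1.945 in (exactly 2900/1491)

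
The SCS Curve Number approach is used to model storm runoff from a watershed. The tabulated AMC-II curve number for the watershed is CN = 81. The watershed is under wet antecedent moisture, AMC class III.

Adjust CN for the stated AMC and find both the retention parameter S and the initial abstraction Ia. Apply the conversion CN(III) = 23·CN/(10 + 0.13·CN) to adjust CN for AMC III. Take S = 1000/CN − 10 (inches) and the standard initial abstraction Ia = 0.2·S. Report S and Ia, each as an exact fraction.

S = 1900/1863 in ≈ 1.020 in; Ia = 380/1863 in ≈ 0.204 in

Adjust CN=81 to AMC III: 23·81/(10 + 0.13·81) → 1863 ÷ (2053/100) = 186300/2053 ≈ 90.745
Max retention: S = 1000/(186300/2053) − 10 = 1900/1863 in (≈ 1.020 in)
Initial abstraction Ia = S/5 = (1900/1863)/5 = 380/1863 ≈ 0.204 in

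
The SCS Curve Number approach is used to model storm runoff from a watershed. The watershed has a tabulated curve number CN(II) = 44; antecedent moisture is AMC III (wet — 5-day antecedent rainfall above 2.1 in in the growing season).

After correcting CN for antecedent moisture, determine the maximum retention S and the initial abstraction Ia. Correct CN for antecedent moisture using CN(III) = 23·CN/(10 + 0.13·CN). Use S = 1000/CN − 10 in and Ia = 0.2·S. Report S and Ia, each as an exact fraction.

CN(III) from CN(II)=44: (23·44)/(10 + 0.13·44) = 25300/393 ≈ 64.377
S = 1000/(25300/393) − 10 = 1400/253 in ≈ 5.534 in
Ia = 0.2·(1400/253) = 280/253 in ≈ 1.107 in

S = 1400/253 in ≈ 5.534 in; Ia = 280/253 in ≈ 1.107 in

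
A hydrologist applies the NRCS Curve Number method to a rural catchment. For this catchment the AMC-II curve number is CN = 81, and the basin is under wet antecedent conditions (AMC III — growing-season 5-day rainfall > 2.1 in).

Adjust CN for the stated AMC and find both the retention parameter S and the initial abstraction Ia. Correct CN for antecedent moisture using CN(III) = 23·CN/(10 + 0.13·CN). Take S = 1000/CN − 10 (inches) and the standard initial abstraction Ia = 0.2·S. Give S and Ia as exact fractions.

Adjust CN=81 to AMC III: 23·81/(10 + 0.13·81) → 1863 ÷ (2053/100) = 186300/2053 ≈ 90.745
Max retention: S = 1000/(186300/2053) − 10 = 1900/1863 in (≈ 1.020 in)
Initial abstraction Ia = S/5 = (1900/1863)/5 = 380/1863 ≈ 0.204 in

S = 1900/1863 in ≈ 1.020 in; Ia = 380/1863 in ≈ 0.204 in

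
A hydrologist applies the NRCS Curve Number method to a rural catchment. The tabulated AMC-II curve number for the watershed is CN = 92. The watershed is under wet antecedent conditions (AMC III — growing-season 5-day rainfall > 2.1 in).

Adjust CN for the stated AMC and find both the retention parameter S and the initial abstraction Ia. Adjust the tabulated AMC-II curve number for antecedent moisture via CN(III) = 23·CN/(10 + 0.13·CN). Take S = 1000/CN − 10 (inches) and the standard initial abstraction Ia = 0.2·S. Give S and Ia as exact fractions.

Wet (AMC III): CN(III) = 23·92/(10 + 0.13·92) = 2116/(549/25) = 52900/549 ≈ 96.357
Max retention: S = 1000/(52900/549) − 10 = 200/529 in (≈ 0.378 in)
Initial abstraction Ia = S/5 = (200/529)/5 = 40/529 ≈ 0.076 in

S = 200/529 in ≈ 0.378 in; Ia = 40/529 in ≈ 0.076 in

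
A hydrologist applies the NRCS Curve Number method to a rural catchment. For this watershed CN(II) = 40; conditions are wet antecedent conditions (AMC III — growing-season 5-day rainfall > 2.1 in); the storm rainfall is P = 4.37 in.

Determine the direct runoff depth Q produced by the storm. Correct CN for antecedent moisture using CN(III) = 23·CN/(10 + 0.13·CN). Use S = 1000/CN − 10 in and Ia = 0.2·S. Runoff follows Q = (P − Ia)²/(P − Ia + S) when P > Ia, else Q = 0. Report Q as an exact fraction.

CN(III) from CN(II)=40: (23·40)/(10 + 0.13·40) = 1150/19 ≈ 60.526
S = 1000/(1150/19) − 10 = 150/23 in ≈ 6.522 in
Initial abstraction Ia = S/5 = (150/23)/5 = 30/23 ≈ 1.304 in
Since P=4.370 > Ia=1.304: effective rainfall P−Ia = 7051/2300 in
Q = (7051/2300)²/((7051/2300) + 150/23) = (49716601/5290000)/(22051/2300) = 49716601/50717300 in ≈ 0.980 in

Q = 49716601/50717300 in ≈ 0.980 in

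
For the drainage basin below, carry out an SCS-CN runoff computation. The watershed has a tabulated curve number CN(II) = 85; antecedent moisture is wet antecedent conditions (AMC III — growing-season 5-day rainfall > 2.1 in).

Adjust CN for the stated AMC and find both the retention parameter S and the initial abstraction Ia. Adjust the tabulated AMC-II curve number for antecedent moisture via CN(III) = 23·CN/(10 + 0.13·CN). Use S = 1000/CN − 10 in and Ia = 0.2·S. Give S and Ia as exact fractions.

S = 300/391 in ≈ 0.767 in; Ia = 60/391 in ≈ 0.153 in

Adjust CN=85 to AMC III: 23·85/(10 + 0.13·85) → 1955 ÷ (421/20) = 39100/421 ≈ 92.874
S = 1000/(39100/421) − 10 = 300/391 in ≈ 0.767 in
Ia = 0.2·(300/391) = 60/391 in ≈ 0.153 in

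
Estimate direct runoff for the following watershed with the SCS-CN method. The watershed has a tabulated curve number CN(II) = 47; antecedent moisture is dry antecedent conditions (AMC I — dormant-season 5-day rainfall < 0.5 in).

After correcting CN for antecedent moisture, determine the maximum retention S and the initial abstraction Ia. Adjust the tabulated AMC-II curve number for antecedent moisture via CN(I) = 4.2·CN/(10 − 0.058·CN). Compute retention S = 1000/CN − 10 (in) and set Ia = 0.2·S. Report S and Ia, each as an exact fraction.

S = 26500/987 in ≈ 26.849 in; Ia = 5300/987 in ≈ 5.370 in

CN(I) from CN(II)=47: (4.2·47)/(10 − 0.058·47) = 98700/3637 ≈ 27.138
Retention S: 1000/CN − 10 with CN=27.138 → S = 26500/987 ≈ 26.849 in
Initial abstraction Ia = S/5 = (26500/987)/5 = 5300/987 ≈ 5.370 in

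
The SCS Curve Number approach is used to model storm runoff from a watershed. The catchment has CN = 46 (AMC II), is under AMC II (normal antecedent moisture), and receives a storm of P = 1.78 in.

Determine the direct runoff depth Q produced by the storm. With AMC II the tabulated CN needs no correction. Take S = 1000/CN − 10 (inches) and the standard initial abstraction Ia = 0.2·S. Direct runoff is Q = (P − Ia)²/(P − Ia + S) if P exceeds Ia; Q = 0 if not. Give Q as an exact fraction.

Q = 0 in ≈ 0.000 in

Average conditions: CN = 46 (no AMC adjustment).
S = 1000/46 − 10 = 270/23 in ≈ 11.739 in
Ia = 0.2S: 0.2·11.739 = 2.348 in (exactly 54/23)
P = 1.780 ≤ Ia = 2.348 in: entire storm abstracted, Q = 0.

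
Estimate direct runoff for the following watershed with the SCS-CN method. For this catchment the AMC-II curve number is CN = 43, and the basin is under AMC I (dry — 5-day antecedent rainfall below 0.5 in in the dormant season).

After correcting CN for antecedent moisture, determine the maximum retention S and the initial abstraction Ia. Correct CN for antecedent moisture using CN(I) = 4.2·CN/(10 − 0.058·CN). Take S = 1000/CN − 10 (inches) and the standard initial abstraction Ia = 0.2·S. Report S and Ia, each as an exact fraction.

S = 9500/301 in ≈ 31.561 in; Ia = 1900/301 in ≈ 6.312 in

Dry (AMC I): CN(I) = 4.2·43/(10 − 0.058·43) = (903/5)/(3753/500) = 30100/1251 ≈ 24.061
Max retention: S = 1000/(30100/1251) − 10 = 9500/301 in (≈ 31.561 in)
Ia = 0.2·(9500/301) = 1900/301 in ≈ 6.312 in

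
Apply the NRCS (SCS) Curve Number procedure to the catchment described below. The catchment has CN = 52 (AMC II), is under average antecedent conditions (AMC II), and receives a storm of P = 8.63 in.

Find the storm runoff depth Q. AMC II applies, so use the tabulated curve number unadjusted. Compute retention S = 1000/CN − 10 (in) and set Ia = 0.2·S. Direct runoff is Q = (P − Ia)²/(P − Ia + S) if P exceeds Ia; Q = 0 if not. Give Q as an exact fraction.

Q = 77774761/27064700 in ≈ 2.874 in

Average conditions: CN = 52 (no AMC adjustment).
S = 1000/52 − 10 = 120/13 in ≈ 9.231 in
Ia = 0.2·(120/13) = 24/13 in ≈ 1.846 in
P − Ia = 8.630 − 1.846 = 8819/1300 ≈ 6.784 in (> 0, runoff occurs)
Q: (8819/1300)² ÷ (20819/1300) = 77774761/27064700 in (≈ 2.874 in)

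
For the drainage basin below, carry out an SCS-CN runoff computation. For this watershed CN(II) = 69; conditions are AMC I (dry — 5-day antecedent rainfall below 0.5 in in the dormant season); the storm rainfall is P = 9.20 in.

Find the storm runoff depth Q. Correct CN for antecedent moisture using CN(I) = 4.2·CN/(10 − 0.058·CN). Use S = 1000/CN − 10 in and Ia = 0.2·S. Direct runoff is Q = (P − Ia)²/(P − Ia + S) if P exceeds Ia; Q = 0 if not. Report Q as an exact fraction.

CN(I) from CN(II)=69: (4.2·69)/(10 − 0.058·69) = 144900/2999 ≈ 48.316
S = 1000/(144900/2999) − 10 = 15500/1449 in ≈ 10.697 in
Ia = 0.2S: 0.2·10.697 = 2.139 in (exactly 3100/1449)
P − Ia = 9.200 − 2.139 = 51154/7245 ≈ 7.061 in (> 0, runoff occurs)
Runoff Q = (P−Ia)²/(P−Ia+S) = (7.061)²/(7.061+10.697) = 1308365858/466049115 ≈ 2.807 in

Q = 1308365858/466049115 in ≈ 2.807 in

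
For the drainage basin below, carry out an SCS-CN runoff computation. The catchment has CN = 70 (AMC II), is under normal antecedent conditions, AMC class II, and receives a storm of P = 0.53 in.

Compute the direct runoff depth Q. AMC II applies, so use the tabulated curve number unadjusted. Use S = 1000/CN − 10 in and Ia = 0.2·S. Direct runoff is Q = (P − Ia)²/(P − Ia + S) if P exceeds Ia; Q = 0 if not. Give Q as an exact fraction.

AMC II — tabulated CN = 70 applies directly.
S = 1000/70 − 10 = 30/7 in ≈ 4.286 in
Ia = 0.2S: 0.2·4.286 = 0.857 in (exactly 6/7)
P = 0.530 ≤ Ia = 0.857 in: entire storm abstracted, Q = 0.

Q = 0 in ≈ 0.000 in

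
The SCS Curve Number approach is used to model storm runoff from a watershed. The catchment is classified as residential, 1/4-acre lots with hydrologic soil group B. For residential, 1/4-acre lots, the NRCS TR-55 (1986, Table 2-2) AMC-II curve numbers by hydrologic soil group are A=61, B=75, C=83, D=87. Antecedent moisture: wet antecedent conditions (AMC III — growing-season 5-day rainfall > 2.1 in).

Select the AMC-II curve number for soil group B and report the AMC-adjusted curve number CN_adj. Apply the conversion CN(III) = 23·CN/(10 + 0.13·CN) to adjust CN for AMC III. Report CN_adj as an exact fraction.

NRCS table: residential, 1/4-acre lots, soil group B → CN(II) = 75
Wet (AMC III): CN(III) = 23·75/(10 + 0.13·75) = 1725/(79/4) = 6900/79 ≈ 87.342

CN_adj = 6900/79 ≈ 87.342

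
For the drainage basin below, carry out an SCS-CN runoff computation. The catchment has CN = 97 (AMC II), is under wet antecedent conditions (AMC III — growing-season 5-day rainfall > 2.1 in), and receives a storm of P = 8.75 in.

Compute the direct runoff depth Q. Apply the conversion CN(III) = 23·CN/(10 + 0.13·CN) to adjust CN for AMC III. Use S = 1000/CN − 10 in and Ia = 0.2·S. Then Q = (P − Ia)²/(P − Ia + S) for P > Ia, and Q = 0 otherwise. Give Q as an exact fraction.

Q = 1211968805/141079516 in ≈ 8.591 in

Wet (AMC III): CN(III) = 23·97/(10 + 0.13·97) = 2231/(2261/100) = 223100/2261 ≈ 98.673
S = 1000/(223100/2261) − 10 = 300/2231 in ≈ 0.134 in
Ia = 0.2·(300/2231) = 60/2231 in ≈ 0.027 in
Since P=8.750 > Ia=0.027: effective rainfall P−Ia = 77845/8924 in
Q = (77845/8924)²/((77845/8924) + 300/2231) = (6059844025/79637776)/(79045/8924) = 1211968805/141079516 in ≈ 8.591 in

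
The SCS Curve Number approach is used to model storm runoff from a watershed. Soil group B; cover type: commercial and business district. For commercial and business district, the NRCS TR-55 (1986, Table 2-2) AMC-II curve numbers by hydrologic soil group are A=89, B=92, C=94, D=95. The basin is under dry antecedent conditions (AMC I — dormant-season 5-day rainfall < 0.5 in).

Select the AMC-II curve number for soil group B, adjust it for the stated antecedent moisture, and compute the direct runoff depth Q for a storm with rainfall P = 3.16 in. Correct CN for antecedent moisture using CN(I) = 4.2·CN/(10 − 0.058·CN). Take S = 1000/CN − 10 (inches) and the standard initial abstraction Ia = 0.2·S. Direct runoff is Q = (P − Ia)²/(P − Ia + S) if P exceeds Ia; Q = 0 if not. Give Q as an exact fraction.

Q = 1099386649/702245775 in ≈ 1.566 in

NRCS table: commercial and business district, soil group B → CN(II) = 92
CN(I) from CN(II)=92: (4.2·92)/(10 − 0.058·92) = 48300/583 ≈ 82.847
Max retention: S = 1000/(48300/583) − 10 = 1000/483 in (≈ 2.070 in)
Ia = 0.2·(1000/483) = 200/483 in ≈ 0.414 in
P − Ia = 3.160 − 0.414 = 33157/12075 ≈ 2.746 in (> 0, runoff occurs)
Q = (33157/12075)²/((33157/12075) + 1000/483) = (1099386649/145805625)/(58157/12075) = 1099386649/702245775 in ≈ 1.566 in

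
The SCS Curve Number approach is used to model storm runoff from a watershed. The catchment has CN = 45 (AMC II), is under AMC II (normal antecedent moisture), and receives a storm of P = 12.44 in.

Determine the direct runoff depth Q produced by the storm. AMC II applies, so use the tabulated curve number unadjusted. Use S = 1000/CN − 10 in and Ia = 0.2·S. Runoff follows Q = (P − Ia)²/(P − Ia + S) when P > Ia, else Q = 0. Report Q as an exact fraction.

Q = 5058001/1124775 in ≈ 4.497 in

Average conditions: CN = 45 (no AMC adjustment).
Retention S: 1000/CN − 10 with CN=45.000 → S = 110/9 ≈ 12.222 in
Initial abstraction Ia = S/5 = (110/9)/5 = 22/9 ≈ 2.444 in
Excess rainfall: 12.440 − 2.444 = 9.996 in; P > Ia so Q > 0
Runoff Q = (P−Ia)²/(P−Ia+S) = (9.996)²/(9.996+12.222) = 5058001/1124775 ≈ 4.497 in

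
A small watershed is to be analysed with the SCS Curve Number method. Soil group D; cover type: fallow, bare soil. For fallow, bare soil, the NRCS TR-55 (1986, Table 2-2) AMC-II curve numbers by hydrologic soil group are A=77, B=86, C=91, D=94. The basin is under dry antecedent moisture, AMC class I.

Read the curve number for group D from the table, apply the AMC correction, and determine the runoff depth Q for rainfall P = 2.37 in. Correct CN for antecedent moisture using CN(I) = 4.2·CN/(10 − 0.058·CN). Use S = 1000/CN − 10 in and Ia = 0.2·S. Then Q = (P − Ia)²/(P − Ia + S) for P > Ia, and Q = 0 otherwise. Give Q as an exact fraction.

Q = 4620328729/3881311700 in ≈ 1.190 in

NRCS table: fallow, bare soil, soil group D → CN(II) = 94
Adjust CN=94 to AMC I: 4.2·94/(10 − 0.058·94) → (1974/5) ÷ (1137/250) = 32900/379 ≈ 86.807
S = 1000/(32900/379) − 10 = 500/329 in ≈ 1.520 in
Ia = 0.2·(500/329) = 100/329 in ≈ 0.304 in
Since P=2.370 > Ia=0.304: effective rainfall P−Ia = 67973/32900 in
Q = (67973/32900)²/((67973/32900) + 500/329) = (4620328729/1082410000)/(117973/32900) = 4620328729/3881311700 in ≈ 1.190 in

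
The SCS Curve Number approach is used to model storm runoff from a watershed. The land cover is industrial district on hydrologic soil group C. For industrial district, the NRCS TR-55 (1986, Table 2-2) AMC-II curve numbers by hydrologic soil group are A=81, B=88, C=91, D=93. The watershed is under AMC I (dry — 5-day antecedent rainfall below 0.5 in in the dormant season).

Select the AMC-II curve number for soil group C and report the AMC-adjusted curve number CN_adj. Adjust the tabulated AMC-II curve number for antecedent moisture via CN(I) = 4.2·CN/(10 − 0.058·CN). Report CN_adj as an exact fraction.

NRCS table: industrial district, soil group C → CN(II) = 91
Adjust CN=91 to AMC I: 4.2·91/(10 − 0.058·91) → (1911/5) ÷ (2361/500) = 63700/787 ≈ 80.940

CN_adj = 63700/787 ≈ 80.940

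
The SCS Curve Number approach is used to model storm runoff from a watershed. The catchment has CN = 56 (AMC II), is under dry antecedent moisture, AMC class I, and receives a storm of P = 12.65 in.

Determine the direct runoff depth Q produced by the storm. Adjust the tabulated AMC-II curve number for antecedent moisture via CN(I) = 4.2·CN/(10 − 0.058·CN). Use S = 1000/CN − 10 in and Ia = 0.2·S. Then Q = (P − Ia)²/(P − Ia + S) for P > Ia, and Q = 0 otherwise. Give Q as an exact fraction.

Dry (AMC I): CN(I) = 4.2·56/(10 − 0.058·56) = (1176/5)/(844/125) = 7350/211 ≈ 34.834
Retention S: 1000/CN − 10 with CN=34.834 → S = 2750/147 ≈ 18.707 in
Initial abstraction Ia = S/5 = (2750/147)/5 = 550/147 ≈ 3.741 in
Since P=12.650 > Ia=3.741: effective rainfall P−Ia = 26191/2940 in
Q: (26191/2940)² ÷ (81191/2940) = 5669161/1972740 in (≈ 2.874 in)

Q = 5669161/1972740 in ≈ 2.874 in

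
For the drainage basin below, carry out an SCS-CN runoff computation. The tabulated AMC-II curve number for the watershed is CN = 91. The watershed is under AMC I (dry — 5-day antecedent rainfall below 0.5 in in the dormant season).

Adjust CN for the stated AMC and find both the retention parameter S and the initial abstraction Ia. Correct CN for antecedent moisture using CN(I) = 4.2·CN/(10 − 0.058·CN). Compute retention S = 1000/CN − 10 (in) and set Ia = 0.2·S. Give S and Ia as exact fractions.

S = 1500/637 in ≈ 2.355 in; Ia = 300/637 in ≈ 0.471 in

Adjust CN=91 to AMC I: 4.2·91/(10 − 0.058·91) → (1911/5) ÷ (2361/500) = 63700/787 ≈ 80.940
S = 1000/(63700/787) − 10 = 1500/637 in ≈ 2.355 in
Ia = 0.2·(1500/637) = 300/637 in ≈ 0.471 in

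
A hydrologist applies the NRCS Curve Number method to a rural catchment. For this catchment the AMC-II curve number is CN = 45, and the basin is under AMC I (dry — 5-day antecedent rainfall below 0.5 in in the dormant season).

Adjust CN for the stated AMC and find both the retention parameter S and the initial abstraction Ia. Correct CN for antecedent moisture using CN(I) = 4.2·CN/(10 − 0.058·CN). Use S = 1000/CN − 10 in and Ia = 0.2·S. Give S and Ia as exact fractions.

CN(I) from CN(II)=45: (4.2·45)/(10 − 0.058·45) = 18900/739 ≈ 25.575
Retention S: 1000/CN − 10 with CN=25.575 → S = 5500/189 ≈ 29.101 in
Ia = 0.2S: 0.2·29.101 = 5.820 in (exactly 1100/189)

S = 5500/189 in ≈ 29.101 in; Ia = 1100/189 in ≈ 5.820 in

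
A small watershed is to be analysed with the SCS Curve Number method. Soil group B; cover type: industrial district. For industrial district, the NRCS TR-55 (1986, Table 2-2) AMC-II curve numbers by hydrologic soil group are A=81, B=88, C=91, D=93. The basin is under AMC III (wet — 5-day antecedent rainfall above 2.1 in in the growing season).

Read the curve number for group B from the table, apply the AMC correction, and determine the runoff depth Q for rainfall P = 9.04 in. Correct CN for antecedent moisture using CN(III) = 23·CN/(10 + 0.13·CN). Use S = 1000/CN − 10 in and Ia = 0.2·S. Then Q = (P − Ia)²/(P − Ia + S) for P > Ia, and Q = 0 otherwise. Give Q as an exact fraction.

Q = 1592059592/190312925 in ≈ 8.365 in

NRCS table: industrial district, soil group B → CN(II) = 88
CN(III) from CN(II)=88: (23·88)/(10 + 0.13·88) = 6325/67 ≈ 94.403
Max retention: S = 1000/(6325/67) − 10 = 150/253 in (≈ 0.593 in)
Initial abstraction Ia = S/5 = (150/253)/5 = 30/253 ≈ 0.119 in
P − Ia = 9.040 − 0.119 = 56428/6325 ≈ 8.921 in (> 0, runoff occurs)
Runoff Q = (P−Ia)²/(P−Ia+S) = (8.921)²/(8.921+0.593) = 1592059592/190312925 ≈ 8.365 in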